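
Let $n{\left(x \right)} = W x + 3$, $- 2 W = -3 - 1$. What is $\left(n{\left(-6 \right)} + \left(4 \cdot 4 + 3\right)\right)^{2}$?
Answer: $100$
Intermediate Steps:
$W = 2$ ($W = - \frac{-3 - 1}{2} = \left(- \frac{1}{2}\right) \left(-4\right) = 2$)
$n{\left(x \right)} = 3 + 2 x$ ($n{\left(x \right)} = 2 x + 3 = 3 + 2 x$)
$\left(n{\left(-6 \right)} + \left(4 \cdot 4 + 3\right)\right)^{2} = \left(\left(3 + 2 \left(-6\right)\right) + \left(4 \cdot 4 + 3\right)\right)^{2} = \left(\left(3 - 12\right) + \left(16 + 3\right)\right)^{2} = \left(-9 + 19\right)^{2} = 10^{2} = 100$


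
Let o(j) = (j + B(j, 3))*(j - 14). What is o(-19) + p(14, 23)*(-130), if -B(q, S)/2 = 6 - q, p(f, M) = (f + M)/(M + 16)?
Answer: 6461/3 ≈ 2153.7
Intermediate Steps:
p(f, M) = (M + f)/(16 + M)
B(q, S) = -12 + 2*q (B(q, S) = -2*(6 - q) = -12 + 2*q)
o(j) = (-14 + j)*(-12 + 3*j) (o(j) = (j + (-12 + 2*j))*(j - 14) = (-12 + 3*j)*(-14 + j) = (-14 + j)*(-12 + 3*j))
o(-19) + p(14, 23)*(-130) = (168 - 54*(-19) + 3*(-19)²) + ((23 + 14)/(16 + 23))*(-130) = (168 + 1026 + 3*361) + (37/39)*(-130) = (168 + 1026 + 1083) + ((1/39)*37)*(-130) = 2277 + (37/39)*(-130) = 2277 - 370/3 = 6461/3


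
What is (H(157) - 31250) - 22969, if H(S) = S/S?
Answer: -54218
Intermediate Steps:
H(S) = 1
(H(157) - 31250) - 22969 = (1 - 31250) - 22969 = -31249 - 22969 = -54218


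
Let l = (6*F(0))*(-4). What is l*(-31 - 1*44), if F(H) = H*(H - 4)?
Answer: 0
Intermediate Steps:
F(H) = H*(-4 + H)
l = 0 (l = (6*(0*(-4 + 0)))*(-4) = (6*(0*(-4)))*(-4) = (6*0)*(-4) = 0*(-4) = 0)
l*(-31 - 1*44) = 0*(-31 - 1*44) = 0*(-31 - 44) = 0*(-75) = 0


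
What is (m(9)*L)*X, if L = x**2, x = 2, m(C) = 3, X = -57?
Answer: -684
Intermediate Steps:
L = 4 (L = 2**2 = 4)
(m(9)*L)*X = (3*4)*(-57) = 12*(-57) = -684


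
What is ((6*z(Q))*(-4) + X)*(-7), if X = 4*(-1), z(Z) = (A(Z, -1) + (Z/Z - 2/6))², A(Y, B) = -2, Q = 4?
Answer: 980/3 ≈ 326.67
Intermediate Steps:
z(Z) = 16/9 (z(Z) = (-2 + (Z/Z - 2/6))² = (-2 + (1 - 2*⅙))² = (-2 + (1 - ⅓))² = (-2 + ⅔)² = (-4/3)² = 16/9)
X = -4
((6*z(Q))*(-4) + X)*(-7) = ((6*(16/9))*(-4) - 4)*(-7) = ((32/3)*(-4) - 4)*(-7) = (-128/3 - 4)*(-7) = -140/3*(-7) = 980/3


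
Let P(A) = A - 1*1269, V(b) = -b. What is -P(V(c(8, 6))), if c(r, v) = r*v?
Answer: 1317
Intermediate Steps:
P(A) = -1269 + A (P(A) = A - 1269 = -1269 + A)
-P(V(c(8, 6))) = -(-1269 - 8*6) = -(-1269 - 1*48) = -(-1269 - 48) = -1*(-1317) = 1317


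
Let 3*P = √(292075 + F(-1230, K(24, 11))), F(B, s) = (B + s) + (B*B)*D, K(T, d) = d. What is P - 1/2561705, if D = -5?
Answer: -1/2561705 + 2*I*√1818411/3 ≈ -3.9037e-7 + 898.99*I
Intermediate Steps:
F(B, s) = B + s - 5*B² (F(B, s) = (B + s) + (B*B)*(-5) = (B + s) + B²*(-5) = (B + s) - 5*B² = B + s - 5*B²)
P = 2*I*√1818411/3 (P = √(292075 + (-1230 + 11 - 5*(-1230)²))/3 = √(292075 + (-1230 + 11 - 5*1512900))/3 = √(292075 + (-1230 + 11 - 7564500))/3 = √(292075 - 7565719)/3 = √(-7273644)/3 = (2*I*√1818411)/3 = 2*I*√1818411/3 ≈ 898.99*I)
P - 1/2561705 = 2*I*√1818411/3 - 1/2561705 = -1/2561705 + 2*I*√1818411/3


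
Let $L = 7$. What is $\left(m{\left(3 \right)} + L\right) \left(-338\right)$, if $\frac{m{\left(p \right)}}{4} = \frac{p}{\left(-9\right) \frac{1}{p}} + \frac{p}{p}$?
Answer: $-2366$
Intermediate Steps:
$m{\left(p \right)} = 4 - \frac{4 p^{2}}{9}$ ($m{\left(p \right)} = 4 \left(\frac{p}{\left(-9\right) \frac{1}{p}} + \frac{p}{p}\right) = 4 \left(p \left(- \frac{p}{9}\right) + 1\right) = 4 \left(- \frac{p^{2}}{9} + 1\right) = 4 \left(1 - \frac{p^{2}}{9}\right) = 4 - \frac{4 p^{2}}{9}$)
$\left(m{\left(3 \right)} + L\right) \left(-338\right) = \left(\left(4 - \frac{4 \cdot 3^{2}}{9}\right) + 7\right) \left(-338\right) = \left(\left(4 - 4\right) + 7\right) \left(-338\right) = \left(0 + 7\right) \left(-338\right) = 7 \left(-338\right) = -2366$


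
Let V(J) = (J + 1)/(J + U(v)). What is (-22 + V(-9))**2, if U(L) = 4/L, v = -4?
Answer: 11236/25 ≈ 449.44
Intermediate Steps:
V(J) = (1 + J)/(-1 + J) (V(J) = (J + 1)/(J + 4/(-4)) = (1 + J)/(J + 4*(-1/4)) = (1 + J)/(J - 1) = (1 + J)/(-1 + J))
(-22 + V(-9))**2 = (-22 + (1 - 9)/(-1 - 9))**2 = (-22 - 8/(-10))**2 = (-22 - 1/10*(-8))**2 = (-22 + 4/5)**2 = (-106/5)**2 = 11236/25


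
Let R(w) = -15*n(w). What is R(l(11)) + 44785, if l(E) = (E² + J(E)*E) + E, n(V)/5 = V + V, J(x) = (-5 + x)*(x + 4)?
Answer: -123515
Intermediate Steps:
J(x) = (-5 + x)*(4 + x)
n(V) = 10*V (n(V) = 5*(V + V) = 5*(2*V) = 10*V)
l(E) = E + E² + E*(-20 + E² - E) (l(E) = (E² + (-20 + E² - E)*E) + E = (E² + E*(-20 + E² - E)) + E = E + E² + E*(-20 + E² - E))
R(w) = -150*w
R(l(11)) + 44785 = -1650*(-19 + 11²) + 44785 = -1650*(-19 + 121) + 44785 = -1650*102 + 44785 = -150*1122 + 44785 = -168300 + 44785 = -123515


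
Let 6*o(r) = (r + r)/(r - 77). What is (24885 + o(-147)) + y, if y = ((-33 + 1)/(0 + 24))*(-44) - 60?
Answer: 2388853/96 ≈ 24884.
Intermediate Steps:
o(r) = r/(3*(-77 + r)) (o(r) = ((r + r)/(r - 77))/6 = ((2*r)/(-77 + r))/6 = (2*r/(-77 + r))/6 = r/(3*(-77 + r)))
y = -4/3 (y = -32/24*(-44) - 60 = -32*1/24*(-44) - 60 = -4/3*(-44) - 60 = 176/3 - 60 = -4/3 ≈ -1.3333)
(24885 + o(-147)) + y = (24885 + (1/3)*(-147)/(-77 - 147)) - 4/3 = (24885 + (1/3)*(-147)/(-224)) - 4/3 = (24885 + (1/3)*(-147)*(-1/224)) - 4/3 = (24885 + 7/32) - 4/3 = 796327/32 - 4/3 = 2388853/96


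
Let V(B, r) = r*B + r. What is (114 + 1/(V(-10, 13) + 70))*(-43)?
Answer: -230351/47 ≈ -4901.1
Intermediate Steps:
V(B, r) = r + B*r (V(B, r) = B*r + r = r + B*r)
(114 + 1/(V(-10, 13) + 70))*(-43) = (114 + 1/(13*(1 - 10) + 70))*(-43) = (114 + 1/(13*(-9) + 70))*(-43) = (114 + 1/(-117 + 70))*(-43) = (114 + 1/(-47))*(-43) = (114 - 1/47)*(-43) = (5357/47)*(-43) = -230351/47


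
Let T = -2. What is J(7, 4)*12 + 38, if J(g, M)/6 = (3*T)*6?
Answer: -2554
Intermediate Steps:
J(g, M) = -216 (J(g, M) = 6*((3*(-2))*6) = 6*(-6*6) = 6*(-36) = -216)
J(7, 4)*12 + 38 = -216*12 + 38 = -2592 + 38 = -2554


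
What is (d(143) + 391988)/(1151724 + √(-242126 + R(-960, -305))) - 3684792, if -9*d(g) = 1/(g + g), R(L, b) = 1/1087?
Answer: (-9484654608*√286088574607 + 11874065524891817047*I)/(2574*(√286088574607 - 1251923988*I)) ≈ -3.6848e+6 - 0.00014591*I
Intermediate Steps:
R(L, b) = 1/1087
d(g) = -1/(18*g) (d(g) = -1/(9*(g + g)) = -1/(2*g)/9 = -1/(18*g))
(d(143) + 391988)/(1151724 + √(-242126 + R(-960, -305))) - 3684792 = (-1/18/143 + 391988)/(1151724 + √(-242126 + 1/1087)) - 3684792 = (-1/18*1/143 + 391988)/(1151724 + √(-263190961/1087)) - 3684792 = (-1/2574 + 391988)/(1151724 + I*√286088574607/1087) - 3684792 = 1008977111/(2574*(1151724 + I*√286088574607/1087)) - 3684792 = -3684792 + 1008977111/(2574*(1151724 + I*√286088574607/1087))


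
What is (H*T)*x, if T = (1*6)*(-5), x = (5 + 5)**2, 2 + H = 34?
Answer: -96000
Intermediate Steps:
H = 32 (H = -2 + 34 = 32)
x = 100 (x = 10**2 = 100)
T = -30 (T = 6*(-5) = -30)
(H*T)*x = (32*(-30))*100 = -960*100 = -96000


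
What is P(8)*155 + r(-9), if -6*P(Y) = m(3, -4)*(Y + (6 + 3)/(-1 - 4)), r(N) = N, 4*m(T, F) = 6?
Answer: -997/4 ≈ -249.25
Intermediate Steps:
m(T, F) = 3/2 (m(T, F) = (1/4)*6 = 3/2)
P(Y) = 9/20 - Y/4 (P(Y) = -(Y + (6 + 3)/(-1 - 4))/4 = -(Y + 9/(-5))/4 = -(Y + 9*(-1/5))/4 = -(Y - 9/5)/4 = -(-9/5 + Y)/4 = -(-27/10 + 3*Y/2)/6 = 9/20 - Y/4)
P(8)*155 + r(-9) = (9/20 - 1/4*8)*155 - 9 = (9/20 - 2)*155 - 9 = -31/20*155 - 9 = -961/4 - 9 = -997/4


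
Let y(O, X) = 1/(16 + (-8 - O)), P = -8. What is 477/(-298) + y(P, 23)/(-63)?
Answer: -240557/150192 ≈ -1.6017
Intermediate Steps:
y(O, X) = 1/(8 - O)
477/(-298) + y(P, 23)/(-63) = 477/(-298) - 1/(-8 - 8)/(-63) = 477*(-1/298) - 1/(-16)*(-1/63) = -477/298 - 1*(-1/16)*(-1/63) = -477/298 + (1/16)*(-1/63) = -477/298 - 1/1008 = -240557/150192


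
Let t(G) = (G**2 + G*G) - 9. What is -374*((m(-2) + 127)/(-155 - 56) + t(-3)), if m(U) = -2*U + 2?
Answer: -660484/211 ≈ -3130.3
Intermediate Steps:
m(U) = 2 - 2*U
t(G) = -9 + 2*G**2 (t(G) = (G**2 + G**2) - 9 = 2*G**2 - 9 = -9 + 2*G**2)
-374*((m(-2) + 127)/(-155 - 56) + t(-3)) = -374*(((2 - 2*(-2)) + 127)/(-155 - 56) + (-9 + 2*(-3)**2)) = -374*(((2 + 4) + 127)/(-211) + (-9 + 2*9)) = -374*((6 + 127)*(-1/211) + (-9 + 18)) = -374*(133*(-1/211) + 9) = -374*(-133/211 + 9) = -374*1766/211 = -660484/211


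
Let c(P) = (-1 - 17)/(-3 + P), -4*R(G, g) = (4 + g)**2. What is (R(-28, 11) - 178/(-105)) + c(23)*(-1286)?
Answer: 92639/84 ≈ 1102.8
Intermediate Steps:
R(G, g) = -(4 + g)**2/4
c(P) = -18/(-3 + P)
(R(-28, 11) - 178/(-105)) + c(23)*(-1286) = (-(4 + 11)**2/4 - 178/(-105)) - 18/(-3 + 23)*(-1286) = (-1/4*15**2 - 178*(-1/105)) - 18/20*(-1286) = (-1/4*225 + 178/105) - 18*1/20*(-1286) = (-225/4 + 178/105) - 9/10*(-1286) = -22913/420 + 5787/5 = 92639/84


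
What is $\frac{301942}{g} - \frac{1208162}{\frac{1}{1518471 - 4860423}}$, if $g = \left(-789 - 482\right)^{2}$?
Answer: $\frac{6522535940902852726}{1615441} \approx 4.0376 \cdot 10^{12}$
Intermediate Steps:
$g = 1615441$ ($g = \left(-1271\right)^{2} = 1615441$)
$\frac{301942}{g} - \frac{1208162}{\frac{1}{1518471 - 4860423}} = \frac{301942}{1615441} - \frac{1208162}{\frac{1}{1518471 - 4860423}} = 301942 \cdot \frac{1}{1615441} - \frac{1208162}{\frac{1}{-3341952}} = \frac{301942}{1615441} - \frac{1208162}{- \frac{1}{3341952}} = \frac{301942}{1615441} - -4037619412224 = \frac{301942}{1615441} + 4037619412224 = \frac{6522535940902852726}{1615441}$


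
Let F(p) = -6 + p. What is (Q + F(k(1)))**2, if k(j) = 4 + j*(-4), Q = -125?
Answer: 17161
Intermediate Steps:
k(j) = 4 - 4*j
(Q + F(k(1)))**2 = (-125 + (-6 + (4 - 4*1)))**2 = (-125 + (-6 + (4 - 4)))**2 = (-125 + (-6 + 0))**2 = (-125 - 6)**2 = (-131)**2 = 17161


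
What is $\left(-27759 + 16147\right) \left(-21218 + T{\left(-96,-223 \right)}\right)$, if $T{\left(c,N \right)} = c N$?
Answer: $-2206280$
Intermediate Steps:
$T{\left(c,N \right)} = N c$
$\left(-27759 + 16147\right) \left(-21218 + T{\left(-96,-223 \right)}\right) = \left(-27759 + 16147\right) \left(-21218 - -21408\right) = - 11612 \left(-21218 + 21408\right) = \left(-11612\right) 190 = -2206280$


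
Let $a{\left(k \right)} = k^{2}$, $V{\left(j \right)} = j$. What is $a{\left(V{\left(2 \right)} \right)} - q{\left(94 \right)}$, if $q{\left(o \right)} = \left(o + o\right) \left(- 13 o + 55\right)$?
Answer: $219400$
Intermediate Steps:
$q{\left(o \right)} = 2 o \left(55 - 13 o\right)$
$a{\left(V{\left(2 \right)} \right)} - q{\left(94 \right)} = 2^{2} - 2 \cdot 94 \left(55 - 1222\right) = 4 - 2 \cdot 94 \left(55 - 1222\right) = 4 - 2 \cdot 94 \left(-1167\right) = 4 - -219396 = 4 + 219396 = 219400$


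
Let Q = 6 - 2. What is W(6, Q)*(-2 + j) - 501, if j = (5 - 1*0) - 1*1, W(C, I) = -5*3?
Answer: -531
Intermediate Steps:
Q = 4
W(C, I) = -15
j = 4 (j = (5 + 0) - 1 = 5 - 1 = 4)
W(6, Q)*(-2 + j) - 501 = -15*(-2 + 4) - 501 = -15*2 - 501 = -30 - 501 = -531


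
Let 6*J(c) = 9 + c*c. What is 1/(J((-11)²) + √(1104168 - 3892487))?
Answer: 21975/78750496 - 9*I*√2788319/78750496 ≈ 0.00027905 - 0.00019084*I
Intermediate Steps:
J(c) = 3/2 + c²/6 (J(c) = (9 + c*c)/6 = (9 + c²)/6 = 3/2 + c²/6)
1/(J((-11)²) + √(1104168 - 3892487)) = 1/((3/2 + ((-11)²)²/6) + √(1104168 - 3892487)) = 1/((3/2 + (⅙)*121²) + √(-2788319)) = 1/((3/2 + (⅙)*14641) + I*√2788319) = 1/((3/2 + 14641/6) + I*√2788319) = 1/(7325/3 + I*√2788319)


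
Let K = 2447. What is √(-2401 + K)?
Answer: √46 ≈ 6.7823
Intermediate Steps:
√(-2401 + K) = √(-2401 + 2447) = √46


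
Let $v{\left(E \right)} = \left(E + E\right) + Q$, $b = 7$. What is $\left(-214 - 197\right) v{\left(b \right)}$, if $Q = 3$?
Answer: $-6987$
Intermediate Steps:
$v{\left(E \right)} = 3 + 2 E$ ($v{\left(E \right)} = \left(E + E\right) + 3 = 2 E + 3 = 3 + 2 E$)
$\left(-214 - 197\right) v{\left(b \right)} = \left(-214 - 197\right) \left(3 + 2 \cdot 7\right) = - 411 \left(3 + 14\right) = \left(-411\right) 17 = -6987$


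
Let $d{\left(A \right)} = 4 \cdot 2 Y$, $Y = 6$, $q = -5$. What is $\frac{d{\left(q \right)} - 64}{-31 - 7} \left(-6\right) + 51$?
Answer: $\frac{921}{19} \approx 48.474$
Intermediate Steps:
$d{\left(A \right)} = 48$ ($d{\left(A \right)} = 4 \cdot 2 \cdot 6 = 8 \cdot 6 = 48$)
$\frac{d{\left(q \right)} - 64}{-31 - 7} \left(-6\right) + 51 = \frac{48 - 64}{-31 - 7} \left(-6\right) + 51 = - \frac{16}{-38} \left(-6\right) + 51 = \left(-16\right) \left(- \frac{1}{38}\right) \left(-6\right) + 51 = \frac{8}{19} \left(-6\right) + 51 = - \frac{48}{19} + 51 = \frac{921}{19}$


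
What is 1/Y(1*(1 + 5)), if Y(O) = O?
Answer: ⅙ ≈ 0.16667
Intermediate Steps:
1/Y(1*(1 + 5)) = 1/(1*(1 + 5)) = 1/(1*6) = 1/6 = ⅙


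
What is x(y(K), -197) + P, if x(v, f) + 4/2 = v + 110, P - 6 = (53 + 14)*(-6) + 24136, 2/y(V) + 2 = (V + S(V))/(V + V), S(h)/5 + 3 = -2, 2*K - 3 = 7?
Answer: 47695/2 ≈ 23848.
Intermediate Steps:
K = 5 (K = 3/2 + (½)*7 = 3/2 + 7/2 = 5)
S(h) = -25 (S(h) = -15 + 5*(-2) = -15 - 10 = -25)
y(V) = 2/(-2 + (-25 + V)/(2*V)) (y(V) = 2/(-2 + (V - 25)/(V + V)) = 2/(-2 + (-25 + V)/((2*V))) = 2/(-2 + (-25 + V)*(1/(2*V))) = 2/(-2 + (-25 + V)/(2*V)))
P = 23740 (P = 6 + ((53 + 14)*(-6) + 24136) = 6 + (67*(-6) + 24136) = 6 + (-402 + 24136) = 6 + 23734 = 23740)
x(v, f) = 108 + v (x(v, f) = -2 + (v + 110) = -2 + (110 + v) = 108 + v)
x(y(K), -197) + P = (108 - 4*5/(25 + 3*5)) + 23740 = (108 - 4*5/(25 + 15)) + 23740 = (108 - 4*5/40) + 23740 = (108 - 4*5*1/40) + 23740 = (108 - ½) + 23740 = 215/2 + 23740 = 47695/2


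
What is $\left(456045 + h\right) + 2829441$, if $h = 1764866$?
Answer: $5050352$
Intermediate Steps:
$\left(456045 + h\right) + 2829441 = \left(456045 + 1764866\right) + 2829441 = 2220911 + 2829441 = 5050352$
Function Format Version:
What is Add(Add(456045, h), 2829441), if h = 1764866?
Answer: 5050352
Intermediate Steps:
Add(Add(456045, h), 2829441) = Add(Add(456045, 1764866), 2829441) = Add(2220911, 2829441) = 5050352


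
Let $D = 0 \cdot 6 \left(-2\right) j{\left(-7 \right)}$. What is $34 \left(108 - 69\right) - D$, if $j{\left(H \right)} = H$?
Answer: $1326$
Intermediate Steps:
$D = 0$ ($D = 0 \cdot 6 \left(-2\right) \left(-7\right) = 0 \left(-2\right) \left(-7\right) = 0 \left(-7\right) = 0$)
$34 \left(108 - 69\right) - D = 34 \left(108 - 69\right) - 0 = 34 \cdot 39 + 0 = 1326 + 0 = 1326$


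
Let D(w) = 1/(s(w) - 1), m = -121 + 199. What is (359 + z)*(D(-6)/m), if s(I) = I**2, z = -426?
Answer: -67/2730 ≈ -0.024542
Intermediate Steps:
m = 78
D(w) = 1/(-1 + w**2) (D(w) = 1/(w**2 - 1) = 1/(-1 + w**2))
(359 + z)*(D(-6)/m) = (359 - 426)*(1/(-1 + (-6)**2*78)) = -67/((-1 + 36)*78) = -67/(35*78) = -67*1/2730 = -67/2730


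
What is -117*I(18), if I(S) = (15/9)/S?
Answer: -65/6 ≈ -10.833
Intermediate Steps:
I(S) = 5/(3*S) (I(S) = (15*(⅑))/S = 5/(3*S))
-117*I(18) = -195/18 = -117*5/54 = -65/6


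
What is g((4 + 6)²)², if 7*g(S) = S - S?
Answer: 0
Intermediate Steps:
g(S) = 0 (g(S) = (S - S)/7 = (⅐)*0 = 0)
g((4 + 6)²)² = 0² = 0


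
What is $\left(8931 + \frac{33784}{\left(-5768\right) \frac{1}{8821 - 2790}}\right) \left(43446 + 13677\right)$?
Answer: $- \frac{10553702742}{7} \approx -1.5077 \cdot 10^{9}$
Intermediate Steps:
$\left(8931 + \frac{33784}{\left(-5768\right) \frac{1}{8821 - 2790}}\right) \left(43446 + 13677\right) = \left(8931 + \frac{33784}{\left(-5768\right) \frac{1}{6031}}\right) 57123 = \left(8931 + \frac{33784}{- \frac{5768}{6031}}\right) 57123 = \left(8931 + 33784 \left(- \frac{6031}{5768}\right)\right) 57123 = \left(8931 - \frac{247271}{7}\right) 57123 = \left(- \frac{184754}{7}\right) 57123 = - \frac{10553702742}{7}$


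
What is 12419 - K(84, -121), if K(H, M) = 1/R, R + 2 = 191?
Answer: 2347190/189 ≈ 12419.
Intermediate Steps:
R = 189 (R = -2 + 191 = 189)
K(H, M) = 1/189
12419 - K(84, -121) = 12419 - 1*1/189 = 12419 - 1/189 = 2347190/189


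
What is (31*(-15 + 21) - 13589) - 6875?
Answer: -20278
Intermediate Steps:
(31*(-15 + 21) - 13589) - 6875 = (31*6 - 13589) - 6875 = (186 - 13589) - 6875 = -13403 - 6875 = -20278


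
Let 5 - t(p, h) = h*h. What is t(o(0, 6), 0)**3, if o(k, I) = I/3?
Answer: 125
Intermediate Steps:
o(k, I) = I/3 (o(k, I) = I*(1/3) = I/3)
t(p, h) = 5 - h**2 (t(p, h) = 5 - h*h = 5 - h**2)
t(o(0, 6), 0)**3 = (5 - 1*0**2)**3 = (5 - 1*0)**3 = (5 + 0)**3 = 5**3 = 125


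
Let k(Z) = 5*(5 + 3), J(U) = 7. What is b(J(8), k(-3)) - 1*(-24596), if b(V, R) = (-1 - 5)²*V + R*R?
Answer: 26448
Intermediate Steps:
k(Z) = 40 (k(Z) = 5*8 = 40)
b(V, R) = R² + 36*V (b(V, R) = (-6)²*V + R² = 36*V + R² = R² + 36*V)
b(J(8), k(-3)) - 1*(-24596) = (40² + 36*7) - 1*(-24596) = (1600 + 252) + 24596 = 1852 + 24596 = 26448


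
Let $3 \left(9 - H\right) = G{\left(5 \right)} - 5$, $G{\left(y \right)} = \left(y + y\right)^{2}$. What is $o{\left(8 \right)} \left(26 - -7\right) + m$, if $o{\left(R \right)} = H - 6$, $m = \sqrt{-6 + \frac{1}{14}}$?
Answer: $-946 + \frac{i \sqrt{1162}}{14} \approx -946.0 + 2.4349 i$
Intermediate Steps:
$G{\left(y \right)} = 4 y^{2}$ ($G{\left(y \right)} = \left(2 y\right)^{2} = 4 y^{2}$)
$H = - \frac{68}{3}$ ($H = 9 - \frac{4 \cdot 5^{2} - 5}{3} = 9 - \frac{4 \cdot 25 - 5}{3} = 9 - \frac{100 - 5}{3} = 9 - \frac{95}{3} = - \frac{68}{3} \approx -22.667$)
$m = \frac{i \sqrt{1162}}{14}$ ($m = \sqrt{-6 + \frac{1}{14}} = \sqrt{- \frac{83}{14}} = \frac{i \sqrt{1162}}{14} \approx 2.4349 i$)
$o{\left(R \right)} = - \frac{86}{3}$ ($o{\left(R \right)} = - \frac{68}{3} - 6 = - \frac{86}{3}$)
$o{\left(8 \right)} \left(26 - -7\right) + m = - \frac{86 \left(26 - -7\right)}{3} + \frac{i \sqrt{1162}}{14} = - \frac{86 \left(26 + 7\right)}{3} + \frac{i \sqrt{1162}}{14} = \left(- \frac{86}{3}\right) 33 + \frac{i \sqrt{1162}}{14} = -946 + \frac{i \sqrt{1162}}{14}$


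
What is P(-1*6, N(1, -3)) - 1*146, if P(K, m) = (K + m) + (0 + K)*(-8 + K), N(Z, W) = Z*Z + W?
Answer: -70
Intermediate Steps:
N(Z, W) = W + Z² (N(Z, W) = Z² + W = W + Z²)
P(K, m) = K + m + K*(-8 + K) (P(K, m) = (K + m) + K*(-8 + K) = K + m + K*(-8 + K))
P(-1*6, N(1, -3)) - 1*146 = ((-3 + 1²) + (-1*6)² - (-7)*6) - 1*146 = ((-3 + 1) + (-6)² - 7*(-6)) - 146 = (-2 + 36 + 42) - 146 = 76 - 146 = -70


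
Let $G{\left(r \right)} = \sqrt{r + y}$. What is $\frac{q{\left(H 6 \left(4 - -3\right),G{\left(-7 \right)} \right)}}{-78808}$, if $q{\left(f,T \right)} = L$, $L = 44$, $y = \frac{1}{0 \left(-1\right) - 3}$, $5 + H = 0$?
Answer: $- \frac{11}{19702} \approx -0.00055832$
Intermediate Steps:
$H = -5$ ($H = -5 + 0 = -5$)
$y = - \frac{1}{3}$ ($y = \frac{1}{0 - 3} = \frac{1}{-3} = - \frac{1}{3} \approx -0.33333$)
$G{\left(r \right)} = \sqrt{- \frac{1}{3} + r}$ ($G{\left(r \right)} = \sqrt{r - \frac{1}{3}} = \sqrt{- \frac{1}{3} + r}$)
$q{\left(f,T \right)} = 44$
$\frac{q{\left(H 6 \left(4 - -3\right),G{\left(-7 \right)} \right)}}{-78808} = \frac{44}{-78808} = 44 \left(- \frac{1}{78808}\right) = - \frac{11}{19702}$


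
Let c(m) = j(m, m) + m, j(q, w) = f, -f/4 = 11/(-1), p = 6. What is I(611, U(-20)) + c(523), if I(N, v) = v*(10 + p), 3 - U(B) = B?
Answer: 935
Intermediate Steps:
U(B) = 3 - B
f = 44 (f = -44/(-1) = -44*(-1) = -4*(-11) = 44)
j(q, w) = 44
I(N, v) = 16*v (I(N, v) = v*(10 + 6) = v*16 = 16*v)
c(m) = 44 + m
I(611, U(-20)) + c(523) = 16*(3 - 1*(-20)) + (44 + 523) = 16*(3 + 20) + 567 = 16*23 + 567 = 368 + 567 = 935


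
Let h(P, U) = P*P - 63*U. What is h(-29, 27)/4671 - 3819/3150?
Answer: -2283061/1634850 ≈ -1.3965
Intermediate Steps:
h(P, U) = P**2 - 63*U
h(-29, 27)/4671 - 3819/3150 = ((-29)**2 - 63*27)/4671 - 3819/3150 = (841 - 1701)*(1/4671) - 3819*1/3150 = -860*1/4671 - 1273/1050 = -860/4671 - 1273/1050 = -2283061/1634850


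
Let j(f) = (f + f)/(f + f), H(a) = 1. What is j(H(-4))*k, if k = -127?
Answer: -127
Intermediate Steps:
j(f) = 1 (j(f) = (2*f)/((2*f)) = (2*f)*(1/(2*f)) = 1)
j(H(-4))*k = 1*(-127) = -127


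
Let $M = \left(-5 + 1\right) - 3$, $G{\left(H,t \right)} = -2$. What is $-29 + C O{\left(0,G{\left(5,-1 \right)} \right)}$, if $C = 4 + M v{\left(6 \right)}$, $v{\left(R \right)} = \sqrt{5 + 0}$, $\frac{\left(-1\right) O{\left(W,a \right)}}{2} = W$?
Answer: $-29$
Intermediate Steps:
$O{\left(W,a \right)} = - 2 W$
$v{\left(R \right)} = \sqrt{5}$
$M = -7$ ($M = -4 - 3 = -7$)
$C = 4 - 7 \sqrt{5} \approx -11.652$
$-29 + C O{\left(0,G{\left(5,-1 \right)} \right)} = -29 + \left(4 - 7 \sqrt{5}\right) \left(\left(-2\right) 0\right) = -29 + \left(4 - 7 \sqrt{5}\right) 0 = -29 + 0 = -29$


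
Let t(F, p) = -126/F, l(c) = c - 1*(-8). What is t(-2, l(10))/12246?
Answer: 21/4082 ≈ 0.0051445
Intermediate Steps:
l(c) = 8 + c (l(c) = c + 8 = 8 + c)
t(-2, l(10))/12246 = -126/(-2)/12246 = -126*(-½)*(1/12246) = 63*(1/12246) = 21/4082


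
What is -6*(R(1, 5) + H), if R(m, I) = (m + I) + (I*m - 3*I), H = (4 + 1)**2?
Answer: -126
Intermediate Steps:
H = 25 (H = 5**2 = 25)
R(m, I) = m - 2*I + I*m (R(m, I) = (I + m) + (-3*I + I*m) = m - 2*I + I*m)
-6*(R(1, 5) + H) = -6*((1 - 2*5 + 5*1) + 25) = -6*((1 - 10 + 5) + 25) = -6*(-4 + 25) = -6*21 = -126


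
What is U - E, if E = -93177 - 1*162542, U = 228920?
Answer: 484639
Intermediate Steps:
E = -255719 (E = -93177 - 162542 = -255719)
U - E = 228920 - 1*(-255719) = 228920 + 255719 = 484639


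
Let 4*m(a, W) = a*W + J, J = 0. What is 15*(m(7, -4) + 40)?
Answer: 495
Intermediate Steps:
m(a, W) = W*a/4 (m(a, W) = (a*W + 0)/4 = (W*a + 0)/4 = (W*a)/4 = W*a/4)
15*(m(7, -4) + 40) = 15*((¼)*(-4)*7 + 40) = 15*(-7 + 40) = 15*33 = 495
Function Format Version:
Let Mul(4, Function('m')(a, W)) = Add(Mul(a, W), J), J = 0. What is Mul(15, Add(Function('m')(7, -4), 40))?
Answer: 495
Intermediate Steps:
Function('m')(a, W) = Mul(Rational(1, 4), W, a) (Function('m')(a, W) = Mul(Rational(1, 4), Add(Mul(a, W), 0)) = Mul(Rational(1, 4), Add(Mul(W, a), 0)) = Mul(Rational(1, 4), Mul(W, a)) = Mul(Rational(1, 4), W, a))
Mul(15, Add(Function('m')(7, -4), 40)) = Mul(15, Add(Mul(Rational(1, 4), -4, 7), 40)) = Mul(15, Add(-7, 40)) = Mul(15, 33) = 495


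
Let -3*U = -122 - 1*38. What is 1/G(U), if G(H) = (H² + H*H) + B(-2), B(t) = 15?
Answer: 9/51335 ≈ 0.00017532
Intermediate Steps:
U = 160/3 (U = -(-122 - 1*38)/3 = -(-122 - 38)/3 = -⅓*(-160) = 160/3 ≈ 53.333)
G(H) = 15 + 2*H² (G(H) = (H² + H*H) + 15 = (H² + H²) + 15 = 2*H² + 15 = 15 + 2*H²)
1/G(U) = 1/(15 + 2*(160/3)²) = 1/(15 + 2*(25600/9)) = 1/(15 + 51200/9) = 1/(51335/9) = 9/51335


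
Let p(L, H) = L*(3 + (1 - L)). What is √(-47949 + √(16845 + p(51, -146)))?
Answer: √(-47949 + 4*√903) ≈ 218.7*I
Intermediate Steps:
p(L, H) = L*(4 - L)
√(-47949 + √(16845 + p(51, -146))) = √(-47949 + √(16845 + 51*(4 - 1*51))) = √(-47949 + √(16845 + 51*(4 - 51))) = √(-47949 + √(16845 + 51*(-47))) = √(-47949 + √(16845 - 2397)) = √(-47949 + √14448) = √(-47949 + 4*√903)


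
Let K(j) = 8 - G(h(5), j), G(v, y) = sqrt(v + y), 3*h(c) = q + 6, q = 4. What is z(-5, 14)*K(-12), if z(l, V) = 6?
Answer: 48 - 2*I*sqrt(78) ≈ 48.0 - 17.664*I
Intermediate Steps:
h(c) = 10/3 (h(c) = (4 + 6)/3 = (1/3)*10 = 10/3)
K(j) = 8 - sqrt(10/3 + j)
z(-5, 14)*K(-12) = 6*(8 - sqrt(30 + 9*(-12))/3) = 6*(8 - sqrt(30 - 108)/3) = 6*(8 - I*sqrt(78)/3) = 48 - 2*I*sqrt(78)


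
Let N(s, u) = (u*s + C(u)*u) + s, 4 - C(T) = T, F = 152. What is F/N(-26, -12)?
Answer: 76/47 ≈ 1.6170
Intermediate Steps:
C(T) = 4 - T
N(s, u) = s + s*u + u*(4 - u) (N(s, u) = (u*s + (4 - u)*u) + s = (s*u + u*(4 - u)) + s = s + s*u + u*(4 - u))
F/N(-26, -12) = 152/(-26 - 26*(-12) - 1*(-12)*(-4 - 12)) = 152/(-26 + 312 - 1*(-12)*(-16)) = 152/(-26 + 312 - 192) = 152/94 = 152*(1/94) = 76/47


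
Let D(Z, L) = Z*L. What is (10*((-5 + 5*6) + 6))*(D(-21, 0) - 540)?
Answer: -167400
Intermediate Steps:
D(Z, L) = L*Z
(10*((-5 + 5*6) + 6))*(D(-21, 0) - 540) = (10*((-5 + 5*6) + 6))*(0*(-21) - 540) = (10*((-5 + 30) + 6))*(0 - 540) = (10*(25 + 6))*(-540) = (10*31)*(-540) = 310*(-540) = -167400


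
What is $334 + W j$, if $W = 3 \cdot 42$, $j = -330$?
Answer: $-41246$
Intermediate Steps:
$W = 126$
$334 + W j = 334 + 126 \left(-330\right) = 334 - 41580 = -41246$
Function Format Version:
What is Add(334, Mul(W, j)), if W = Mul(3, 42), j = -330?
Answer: -41246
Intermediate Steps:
W = 126
Add(334, Mul(W, j)) = Add(334, Mul(126, -330)) = Add(334, -41580) = -41246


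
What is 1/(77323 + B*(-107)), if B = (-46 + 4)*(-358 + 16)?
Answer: -1/1459625 ≈ -6.8511e-7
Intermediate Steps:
B = 14364 (B = -42*(-342) = 14364)
1/(77323 + B*(-107)) = 1/(77323 + 14364*(-107)) = 1/(77323 - 1536948) = 1/(-1459625) = -1/1459625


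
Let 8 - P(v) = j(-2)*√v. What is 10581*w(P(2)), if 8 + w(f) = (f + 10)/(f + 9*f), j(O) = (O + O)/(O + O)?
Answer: -25489629/310 + 10581*√2/62 ≈ -81983.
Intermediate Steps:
j(O) = 1 (j(O) = (2*O)/((2*O)) = (2*O)*(1/(2*O)) = 1)
P(v) = 8 - √v
w(f) = -8 + (10 + f)/(10*f) (w(f) = -8 + (f + 10)/(f + 9*f) = -8 + (10 + f)/((10*f)) = -8 + (10 + f)*(1/(10*f)) = -8 + (10 + f)/(10*f))
10581*w(P(2)) = 10581*(-79/10 + 1/(8 - √2)) = -835899/10 + 10581/(8 - √2)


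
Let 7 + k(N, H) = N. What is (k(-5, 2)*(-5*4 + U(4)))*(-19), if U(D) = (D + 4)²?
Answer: 10032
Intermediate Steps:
k(N, H) = -7 + N
U(D) = (4 + D)²
(k(-5, 2)*(-5*4 + U(4)))*(-19) = ((-7 - 5)*(-5*4 + (4 + 4)²))*(-19) = -12*(-20 + 8²)*(-19) = -12*(-20 + 64)*(-19) = -12*44*(-19) = -528*(-19) = 10032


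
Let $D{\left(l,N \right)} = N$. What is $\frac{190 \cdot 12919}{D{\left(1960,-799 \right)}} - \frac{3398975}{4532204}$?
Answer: $- \frac{11127509041465}{3621230996} \approx -3072.9$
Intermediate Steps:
$\frac{190 \cdot 12919}{D{\left(1960,-799 \right)}} - \frac{3398975}{4532204} = \frac{190 \cdot 12919}{-799} - \frac{3398975}{4532204} = 2454610 \left(- \frac{1}{799}\right) - \frac{3398975}{4532204} = - \frac{2454610}{799} - \frac{3398975}{4532204} = - \frac{11127509041465}{3621230996}$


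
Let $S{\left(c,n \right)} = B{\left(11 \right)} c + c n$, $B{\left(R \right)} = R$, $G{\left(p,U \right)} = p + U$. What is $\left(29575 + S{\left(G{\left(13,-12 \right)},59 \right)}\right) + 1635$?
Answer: $31280$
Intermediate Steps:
$G{\left(p,U \right)} = U + p$
$S{\left(c,n \right)} = 11 c + c n$
$\left(29575 + S{\left(G{\left(13,-12 \right)},59 \right)}\right) + 1635 = \left(29575 + \left(-12 + 13\right) \left(11 + 59\right)\right) + 1635 = \left(29575 + 1 \cdot 70\right) + 1635 = \left(29575 + 70\right) + 1635 = 29645 + 1635 = 31280$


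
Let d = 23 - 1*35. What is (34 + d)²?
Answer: 484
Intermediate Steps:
d = -12 (d = 23 - 35 = -12)
(34 + d)² = (34 - 12)² = 22² = 484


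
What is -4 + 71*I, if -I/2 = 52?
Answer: -7388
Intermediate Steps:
I = -104 (I = -2*52 = -104)
-4 + 71*I = -4 + 71*(-104) = -4 - 7384 = -7388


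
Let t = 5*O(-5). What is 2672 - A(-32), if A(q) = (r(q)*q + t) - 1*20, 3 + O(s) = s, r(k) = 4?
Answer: 2860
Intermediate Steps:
O(s) = -3 + s
t = -40 (t = 5*(-3 - 5) = 5*(-8) = -40)
A(q) = -60 + 4*q (A(q) = (4*q - 40) - 1*20 = (-40 + 4*q) - 20 = -60 + 4*q)
2672 - A(-32) = 2672 - (-60 + 4*(-32)) = 2672 - (-60 - 128) = 2672 - 1*(-188) = 2672 + 188 = 2860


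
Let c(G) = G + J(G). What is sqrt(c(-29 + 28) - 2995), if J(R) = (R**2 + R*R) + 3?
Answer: I*sqrt(2991) ≈ 54.69*I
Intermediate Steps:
J(R) = 3 + 2*R**2 (J(R) = (R**2 + R**2) + 3 = 2*R**2 + 3 = 3 + 2*R**2)
c(G) = 3 + G + 2*G**2 (c(G) = G + (3 + 2*G**2) = 3 + G + 2*G**2)
sqrt(c(-29 + 28) - 2995) = sqrt((3 + (-29 + 28) + 2*(-29 + 28)**2) - 2995) = sqrt((3 - 1 + 2*(-1)**2) - 2995) = sqrt((3 - 1 + 2*1) - 2995) = sqrt((3 - 1 + 2) - 2995) = sqrt(4 - 2995) = sqrt(-2991) = I*sqrt(2991)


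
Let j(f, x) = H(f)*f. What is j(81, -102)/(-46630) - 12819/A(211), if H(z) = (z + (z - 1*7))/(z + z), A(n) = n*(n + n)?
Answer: -120930145/830405692 ≈ -0.14563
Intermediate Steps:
A(n) = 2*n² (A(n) = n*(2*n) = 2*n²)
H(z) = (-7 + 2*z)/(2*z) (H(z) = (z + (z - 7))/((2*z)) = (z + (-7 + z))*(1/(2*z)) = (-7 + 2*z)*(1/(2*z)) = (-7 + 2*z)/(2*z))
j(f, x) = -7/2 + f (j(f, x) = ((-7/2 + f)/f)*f = -7/2 + f)
j(81, -102)/(-46630) - 12819/A(211) = (-7/2 + 81)/(-46630) - 12819/(2*211²) = (155/2)*(-1/46630) - 12819/(2*44521) = -31/18652 - 12819/89042 = -120930145/830405692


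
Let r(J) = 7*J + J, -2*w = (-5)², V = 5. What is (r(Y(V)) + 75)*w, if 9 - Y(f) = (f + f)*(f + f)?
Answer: 16325/2 ≈ 8162.5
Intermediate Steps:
w = -25/2 (w = -½*(-5)² = -½*25 = -25/2 ≈ -12.500)
Y(f) = 9 - 4*f² (Y(f) = 9 - (f + f)*(f + f) = 9 - 2*f*2*f = 9 - 4*f²)
r(J) = 8*J
(r(Y(V)) + 75)*w = (8*(9 - 4*5²) + 75)*(-25/2) = (8*(9 - 4*25) + 75)*(-25/2) = (8*(9 - 100) + 75)*(-25/2) = (8*(-91) + 75)*(-25/2) = (-728 + 75)*(-25/2) = -653*(-25/2) = 16325/2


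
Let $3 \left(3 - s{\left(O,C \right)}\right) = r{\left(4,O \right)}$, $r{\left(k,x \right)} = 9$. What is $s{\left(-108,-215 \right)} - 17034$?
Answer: $-17034$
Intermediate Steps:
$s{\left(O,C \right)} = 0$ ($s{\left(O,C \right)} = 3 - 3 = 0$)
$s{\left(-108,-215 \right)} - 17034 = 0 - 17034 = -17034$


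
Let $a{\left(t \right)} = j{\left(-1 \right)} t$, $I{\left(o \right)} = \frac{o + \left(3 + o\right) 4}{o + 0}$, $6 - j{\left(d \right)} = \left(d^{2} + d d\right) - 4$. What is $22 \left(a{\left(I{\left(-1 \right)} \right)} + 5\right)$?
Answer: $-1122$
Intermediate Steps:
$j{\left(d \right)} = 10 - 2 d^{2}$ ($j{\left(d \right)} = 6 - \left(\left(d^{2} + d d\right) - 4\right) = 6 - \left(\left(d^{2} + d^{2}\right) - 4\right) = 6 - \left(2 d^{2} - 4\right) = 6 - \left(-4 + 2 d^{2}\right) = 10 - 2 d^{2}$)
$I{\left(o \right)} = \frac{12 + 5 o}{o}$ ($I{\left(o \right)} = \frac{o + \left(12 + 4 o\right)}{o} = \frac{12 + 5 o}{o}$)
$a{\left(t \right)} = 8 t$ ($a{\left(t \right)} = \left(10 - 2 \left(-1\right)^{2}\right) t = \left(10 - 2\right) t = 8 t$)
$22 \left(a{\left(I{\left(-1 \right)} \right)} + 5\right) = 22 \left(8 \left(5 + \frac{12}{-1}\right) + 5\right) = 22 \left(8 \left(5 + 12 \left(-1\right)\right) + 5\right) = 22 \left(8 \left(5 - 12\right) + 5\right) = 22 \left(8 \left(-7\right) + 5\right) = 22 \left(-56 + 5\right) = 22 \left(-51\right) = -1122$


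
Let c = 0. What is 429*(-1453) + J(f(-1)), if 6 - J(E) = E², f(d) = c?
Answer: -623331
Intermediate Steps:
f(d) = 0
J(E) = 6 - E²
429*(-1453) + J(f(-1)) = 429*(-1453) + (6 - 1*0²) = -623337 + (6 - 1*0) = -623337 + (6 + 0) = -623337 + 6 = -623331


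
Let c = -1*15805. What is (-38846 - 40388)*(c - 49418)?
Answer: 5167879182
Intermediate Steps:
c = -15805
(-38846 - 40388)*(c - 49418) = (-38846 - 40388)*(-15805 - 49418) = -79234*(-65223) = 5167879182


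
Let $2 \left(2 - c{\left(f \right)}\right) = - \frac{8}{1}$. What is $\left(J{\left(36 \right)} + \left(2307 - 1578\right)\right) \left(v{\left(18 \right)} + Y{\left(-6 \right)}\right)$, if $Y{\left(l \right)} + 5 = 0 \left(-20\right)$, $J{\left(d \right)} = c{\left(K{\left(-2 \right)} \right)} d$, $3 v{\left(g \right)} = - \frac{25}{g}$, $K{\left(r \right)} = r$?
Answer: $- \frac{10325}{2} \approx -5162.5$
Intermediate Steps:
$c{\left(f \right)} = 6$ ($c{\left(f \right)} = 2 - \frac{\left(-8\right) 1^{-1}}{2} = 2 - \frac{\left(-8\right) 1}{2} = 2 - -4 = 2 + 4 = 6$)
$v{\left(g \right)} = - \frac{25}{3 g}$ ($v{\left(g \right)} = \frac{\left(-25\right) \frac{1}{g}}{3} = - \frac{25}{3 g}$)
$J{\left(d \right)} = 6 d$
$Y{\left(l \right)} = -5$ ($Y{\left(l \right)} = -5 + 0 \left(-20\right) = -5 + 0 = -5$)
$\left(J{\left(36 \right)} + \left(2307 - 1578\right)\right) \left(v{\left(18 \right)} + Y{\left(-6 \right)}\right) = \left(6 \cdot 36 + \left(2307 - 1578\right)\right) \left(- \frac{25}{3 \cdot 18} - 5\right) = \left(216 + \left(2307 - 1578\right)\right) \left(\left(- \frac{25}{3}\right) \frac{1}{18} - 5\right) = \left(216 + 729\right) \left(- \frac{25}{54} - 5\right) = 945 \left(- \frac{295}{54}\right) = - \frac{10325}{2}$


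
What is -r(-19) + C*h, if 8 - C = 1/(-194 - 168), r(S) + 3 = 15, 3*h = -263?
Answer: -774943/1086 ≈ -713.58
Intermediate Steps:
h = -263/3 (h = (⅓)*(-263) = -263/3 ≈ -87.667)
r(S) = 12 (r(S) = -3 + 15 = 12)
C = 2897/362 (C = 8 - 1/(-194 - 168) = 8 - 1/(-362) = 8 - 1*(-1/362) = 8 + 1/362 = 2897/362 ≈ 8.0028)
-r(-19) + C*h = -1*12 + (2897/362)*(-263/3) = -12 - 761911/1086 = -774943/1086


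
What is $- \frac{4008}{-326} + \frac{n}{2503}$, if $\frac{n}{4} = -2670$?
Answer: $\frac{3275172}{407989} \approx 8.0276$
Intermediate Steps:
$n = -10680$ ($n = 4 \left(-2670\right) = -10680$)
$- \frac{4008}{-326} + \frac{n}{2503} = - \frac{4008}{-326} - \frac{10680}{2503} = \left(-4008\right) \left(- \frac{1}{326}\right) - \frac{10680}{2503} = \frac{2004}{163} - \frac{10680}{2503} = \frac{3275172}{407989}$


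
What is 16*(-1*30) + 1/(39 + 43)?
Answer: -39359/82 ≈ -479.99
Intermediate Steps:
16*(-1*30) + 1/(39 + 43) = 16*(-30) + 1/82 = -480 + 1/82 = -39359/82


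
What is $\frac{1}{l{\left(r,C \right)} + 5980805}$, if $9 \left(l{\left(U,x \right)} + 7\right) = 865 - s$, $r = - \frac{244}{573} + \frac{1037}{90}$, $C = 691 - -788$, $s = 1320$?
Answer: $\frac{9}{53826727} \approx 1.672 \cdot 10^{-7}$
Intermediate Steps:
$C = 1479$ ($C = 691 + 788 = 1479$)
$r = \frac{190747}{17190}$ ($r = \left(-244\right) \frac{1}{573} + 1037 \cdot \frac{1}{90} = - \frac{244}{573} + \frac{1037}{90} = \frac{190747}{17190} \approx 11.096$)
$l{\left(U,x \right)} = - \frac{518}{9}$ ($l{\left(U,x \right)} = -7 + \frac{865 - 1320}{9} = -7 + \frac{1}{9} \left(-455\right) = -7 - \frac{455}{9} = - \frac{518}{9}$)
$\frac{1}{l{\left(r,C \right)} + 5980805} = \frac{1}{- \frac{518}{9} + 5980805} = \frac{1}{\frac{53826727}{9}} = \frac{9}{53826727}$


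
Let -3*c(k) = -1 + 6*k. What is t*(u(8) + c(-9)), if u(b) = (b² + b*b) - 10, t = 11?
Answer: 4499/3 ≈ 1499.7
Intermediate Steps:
c(k) = ⅓ - 2*k (c(k) = -(-1 + 6*k)/3 = ⅓ - 2*k)
u(b) = -10 + 2*b² (u(b) = (b² + b²) - 10 = 2*b² - 10 = -10 + 2*b²)
t*(u(8) + c(-9)) = 11*((-10 + 2*8²) + (⅓ - 2*(-9))) = 11*((-10 + 2*64) + (⅓ + 18)) = 11*((-10 + 128) + 55/3) = 11*(118 + 55/3) = 11*(409/3) = 4499/3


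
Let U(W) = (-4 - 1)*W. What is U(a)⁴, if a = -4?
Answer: 160000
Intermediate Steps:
U(W) = -5*W
U(a)⁴ = (-5*(-4))⁴ = 20⁴ = 160000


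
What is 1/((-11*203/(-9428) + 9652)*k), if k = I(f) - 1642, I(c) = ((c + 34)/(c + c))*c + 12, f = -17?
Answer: -18856/295117180227 ≈ -6.3893e-8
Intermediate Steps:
I(c) = 29 + c/2 (I(c) = ((34 + c)/((2*c)))*c + 12 = ((34 + c)*(1/(2*c)))*c + 12 = ((34 + c)/(2*c))*c + 12 = (17 + c/2) + 12 = 29 + c/2)
k = -3243/2 (k = (29 + (½)*(-17)) - 1642 = (29 - 17/2) - 1642 = 41/2 - 1642 = -3243/2 ≈ -1621.5)
1/((-11*203/(-9428) + 9652)*k) = 1/((-11*203/(-9428) + 9652)*(-3243/2)) = -2/3243/(-2233*(-1/9428) + 9652) = -2/3243/(2233/9428 + 9652) = -2/3243/(91001289/9428) = (9428/91001289)*(-2/3243) = -18856/295117180227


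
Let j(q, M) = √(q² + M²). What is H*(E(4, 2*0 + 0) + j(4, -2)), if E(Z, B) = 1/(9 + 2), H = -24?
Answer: -24/11 - 48*√5 ≈ -109.51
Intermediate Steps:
j(q, M) = √(M² + q²)
E(Z, B) = 1/11
H*(E(4, 2*0 + 0) + j(4, -2)) = -24*(1/11 + √((-2)² + 4²)) = -24*(1/11 + √(4 + 16)) = -24*(1/11 + √20) = -24*(1/11 + 2*√5) = -24/11 - 48*√5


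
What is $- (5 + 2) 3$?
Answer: $-21$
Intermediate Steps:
$- (5 + 2) 3 = \left(-1\right) 7 \cdot 3 = \left(-7\right) 3 = -21$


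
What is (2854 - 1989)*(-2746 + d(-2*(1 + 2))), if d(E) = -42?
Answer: -2411620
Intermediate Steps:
(2854 - 1989)*(-2746 + d(-2*(1 + 2))) = (2854 - 1989)*(-2746 - 42) = 865*(-2788) = -2411620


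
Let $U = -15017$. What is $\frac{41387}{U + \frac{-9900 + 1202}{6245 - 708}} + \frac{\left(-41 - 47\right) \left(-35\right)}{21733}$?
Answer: $- \frac{4724204239167}{1807269054191} \approx -2.614$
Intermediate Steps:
$\frac{41387}{U + \frac{-9900 + 1202}{6245 - 708}} + \frac{\left(-41 - 47\right) \left(-35\right)}{21733} = \frac{41387}{-15017 + \frac{-9900 + 1202}{6245 - 708}} + \frac{\left(-41 - 47\right) \left(-35\right)}{21733} = \frac{41387}{-15017 - \frac{8698}{6245 - 708}} + \left(-88\right) \left(-35\right) \frac{1}{21733} = \frac{41387}{-15017 - \frac{8698}{5537}} + 3080 \cdot \frac{1}{21733} = \frac{41387}{-15017 - \frac{8698}{5537}} + \frac{3080}{21733} = \frac{41387}{- \frac{83157827}{5537}} + \frac{3080}{21733} = 41387 \left(- \frac{5537}{83157827}\right) + \frac{3080}{21733} = - \frac{229159819}{83157827} + \frac{3080}{21733} = - \frac{4724204239167}{1807269054191}$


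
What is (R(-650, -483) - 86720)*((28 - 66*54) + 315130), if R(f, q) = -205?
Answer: -27085308450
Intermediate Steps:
(R(-650, -483) - 86720)*((28 - 66*54) + 315130) = (-205 - 86720)*((28 - 66*54) + 315130) = -86925*((28 - 3564) + 315130) = -86925*(-3536 + 315130) = -86925*311594 = -27085308450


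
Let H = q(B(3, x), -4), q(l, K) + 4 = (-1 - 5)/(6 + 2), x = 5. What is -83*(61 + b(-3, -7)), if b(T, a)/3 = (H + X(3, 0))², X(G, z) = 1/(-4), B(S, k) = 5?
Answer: -11288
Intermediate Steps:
q(l, K) = -19/4 (q(l, K) = -4 + (-1 - 5)/(6 + 2) = -4 - 6/8 = -4 - 6*⅛ = -4 - ¾ = -19/4)
X(G, z) = -¼
H = -19/4 ≈ -4.7500
b(T, a) = 75 (b(T, a) = 3*(-19/4 - ¼)² = 3*(-5)² = 3*25 = 75)
-83*(61 + b(-3, -7)) = -83*(61 + 75) = -83*136 = -11288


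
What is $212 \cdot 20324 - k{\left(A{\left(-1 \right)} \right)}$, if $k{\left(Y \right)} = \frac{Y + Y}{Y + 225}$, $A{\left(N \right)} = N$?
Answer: $\frac{482573057}{112} \approx 4.3087 \cdot 10^{6}$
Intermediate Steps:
$k{\left(Y \right)} = \frac{2 Y}{225 + Y}$
$212 \cdot 20324 - k{\left(A{\left(-1 \right)} \right)} = 212 \cdot 20324 - 2 \left(-1\right) \frac{1}{225 - 1} = 4308688 - 2 \left(-1\right) \frac{1}{224} = 4308688 - - \frac{1}{112} = 4308688 + \frac{1}{112} = \frac{482573057}{112}$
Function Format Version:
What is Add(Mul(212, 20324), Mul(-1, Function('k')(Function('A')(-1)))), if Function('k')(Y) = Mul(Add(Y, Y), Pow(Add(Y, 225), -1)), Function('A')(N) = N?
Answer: Rational(482573057, 112) ≈ 4.3087e+6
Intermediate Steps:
Function('k')(Y) = Mul(2, Y, Pow(Add(225, Y), -1)) (Function('k')(Y) = Mul(Mul(2, Y), Pow(Add(225, Y), -1)) = Mul(2, Y, Pow(Add(225, Y), -1)))
Add(Mul(212, 20324), Mul(-1, Function('k')(Function('A')(-1)))) = Add(Mul(212, 20324), Mul(-1, Mul(2, -1, Pow(Add(225, -1), -1)))) = Add(4308688, Mul(-1, Mul(2, -1, Pow(224, -1)))) = Add(4308688, Mul(-1, Mul(2, -1, Rational(1, 224)))) = Add(4308688, Mul(-1, Rational(-1, 112))) = Add(4308688, Rational(1, 112)) = Rational(482573057, 112)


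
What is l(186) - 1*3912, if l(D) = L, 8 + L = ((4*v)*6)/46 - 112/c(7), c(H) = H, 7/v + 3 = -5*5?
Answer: -90531/23 ≈ -3936.1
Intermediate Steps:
v = -¼ (v = 7/(-3 - 5*5) = 7/(-3 - 25) = 7/(-28) = 7*(-1/28) = -¼ ≈ -0.25000)
L = -555/23 (L = -8 + (((4*(-¼))*6)/46 - 112/7) = -8 + (-1*6*(1/46) - 112*⅐) = -8 + (-6*1/46 - 16) = -8 + (-3/23 - 16) = -8 - 371/23 = -555/23 ≈ -24.130)
l(D) = -555/23
l(186) - 1*3912 = -555/23 - 1*3912 = -555/23 - 3912 = -90531/23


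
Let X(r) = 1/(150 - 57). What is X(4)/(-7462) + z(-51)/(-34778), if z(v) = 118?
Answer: -40961383/12067374774 ≈ -0.0033944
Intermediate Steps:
X(r) = 1/93
X(4)/(-7462) + z(-51)/(-34778) = (1/93)/(-7462) + 118/(-34778) = (1/93)*(-1/7462) + 118*(-1/34778) = -1/693966 - 59/17389 = -40961383/12067374774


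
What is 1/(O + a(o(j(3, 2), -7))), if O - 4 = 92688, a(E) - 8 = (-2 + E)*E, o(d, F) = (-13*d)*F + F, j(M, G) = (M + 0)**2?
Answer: 1/750420 ≈ 1.3326e-6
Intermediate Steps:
j(M, G) = M**2
o(d, F) = F - 13*F*d (o(d, F) = -13*F*d + F = F - 13*F*d)
a(E) = 8 + E*(-2 + E) (a(E) = 8 + (-2 + E)*E = 8 + E*(-2 + E))
O = 92692 (O = 4 + 92688 = 92692)
1/(O + a(o(j(3, 2), -7))) = 1/(92692 + (8 + (-7*(1 - 13*3**2))**2 - (-14)*(1 - 13*3**2))) = 1/(92692 + (8 + (-7*(1 - 13*9))**2 - (-14)*(1 - 13*9))) = 1/(92692 + (8 + (-7*(1 - 117))**2 - (-14)*(1 - 117))) = 1/(92692 + (8 + (-7*(-116))**2 - (-14)*(-116))) = 1/(92692 + (8 + 812**2 - 2*812)) = 1/(92692 + (8 + 659344 - 1624)) = 1/(92692 + 657728) = 1/750420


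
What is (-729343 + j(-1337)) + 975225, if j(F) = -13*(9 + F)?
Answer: 263146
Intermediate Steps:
j(F) = -117 - 13*F
(-729343 + j(-1337)) + 975225 = (-729343 + (-117 - 13*(-1337))) + 975225 = (-729343 + (-117 + 17381)) + 975225 = (-729343 + 17264) + 975225 = -712079 + 975225 = 263146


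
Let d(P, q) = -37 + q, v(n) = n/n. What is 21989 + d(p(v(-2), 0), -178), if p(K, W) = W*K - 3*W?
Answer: 21774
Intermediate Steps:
v(n) = 1
p(K, W) = -3*W + K*W (p(K, W) = K*W - 3*W = -3*W + K*W)
21989 + d(p(v(-2), 0), -178) = 21989 + (-37 - 178) = 21989 - 215 = 21774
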